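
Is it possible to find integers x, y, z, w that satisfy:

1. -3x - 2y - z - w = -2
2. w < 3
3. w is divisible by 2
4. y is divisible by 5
Yes

Take x = 0, y = 0, z = 2, w = 0. Substituting into each constraint:
  (1) -3(0) - 2(0) + (-2) + 0 = -2 ✓
  (2) 0 < 3 ✓
  (3) 0 = 2 × 0, remainder 0 ✓
  (4) 0 = 5 × 0, remainder 0 ✓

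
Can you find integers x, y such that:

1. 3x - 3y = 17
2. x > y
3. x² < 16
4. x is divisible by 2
No

Even the single constraint (3x - 3y = 17) is infeasible over the integers.

  - 3x - 3y = 17: every term on the left is divisible by 3, so the LHS ≡ 0 (mod 3), but the RHS 17 is not — no integer solution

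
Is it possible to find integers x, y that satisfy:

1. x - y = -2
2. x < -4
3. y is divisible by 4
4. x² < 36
No

The full constraint system is jointly infeasible over the integers. Each constraint and what it forces:

  - x - y = -2: is a linear equation tying the variables together
  - x < -4: bounds one variable relative to a constant
  - y is divisible by 4: restricts y to multiples of 4
  - x² < 36: restricts x to |x| ≤ 5

The bounds confine x to {-5}. For each value, substitute into the equation:
  • x = -5: the equation forces y = -3, but 4 does not divide -3.
Every case fails, so no integer solution exists.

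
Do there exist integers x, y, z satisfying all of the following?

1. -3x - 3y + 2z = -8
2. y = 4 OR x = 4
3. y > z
Yes

Take x = 4, y = -6, z = -7. Substituting into each constraint:
  (1) -3(4) - 3(-6) + 2(-7) = -8 ✓
  (2) x = 4, target 4 ✓ (second branch holds)
  (3) -6 > -7 ✓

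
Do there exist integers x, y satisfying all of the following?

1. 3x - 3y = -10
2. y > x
No

Even the single constraint (3x - 3y = -10) is infeasible over the integers.

  - 3x - 3y = -10: every term on the left is divisible by 3, so the LHS ≡ 0 (mod 3), but the RHS -10 is not — no integer solution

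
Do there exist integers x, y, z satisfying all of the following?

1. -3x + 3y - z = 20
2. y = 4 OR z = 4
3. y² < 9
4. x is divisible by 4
Yes

Take x = -8, y = 0, z = 4. Substituting into each constraint:
  (1) -3(-8) + 3(0) + (-4) = 20 ✓
  (2) z = 4, target 4 ✓ (second branch holds)
  (3) y² = (0)² = 0, and 0 < 9 ✓
  (4) -8 = 4 × -2, remainder 0 ✓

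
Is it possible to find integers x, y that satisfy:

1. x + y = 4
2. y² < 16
Yes

Take x = 4, y = 0. Substituting into each constraint:
  (1) 4 + 0 = 4 ✓
  (2) y² = (0)² = 0, and 0 < 16 ✓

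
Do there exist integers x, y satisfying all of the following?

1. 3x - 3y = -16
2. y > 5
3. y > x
No

Even the single constraint (3x - 3y = -16) is infeasible over the integers.

  - 3x - 3y = -16: every term on the left is divisible by 3, so the LHS ≡ 0 (mod 3), but the RHS -16 is not — no integer solution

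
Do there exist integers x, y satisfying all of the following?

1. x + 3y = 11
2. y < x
Yes

Take x = 5, y = 2. Substituting into each constraint:
  (1) 5 + 3(2) = 11 ✓
  (2) 2 < 5 ✓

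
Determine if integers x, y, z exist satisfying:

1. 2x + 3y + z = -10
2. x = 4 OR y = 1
Yes

Take x = 4, y = 0, z = -18. Substituting into each constraint:
  (1) 2(4) + 3(0) + (-18) = -10 ✓
  (2) x = 4, target 4 ✓ (first branch holds)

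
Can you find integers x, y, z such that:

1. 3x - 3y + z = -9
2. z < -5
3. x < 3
Yes

Take x = 0, y = 1, z = -6. Substituting into each constraint:
  (1) 3(0) - 3(1) + (-6) = -9 ✓
  (2) -6 < -5 ✓
  (3) 0 < 3 ✓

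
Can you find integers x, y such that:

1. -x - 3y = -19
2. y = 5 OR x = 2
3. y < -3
No

The full constraint system is jointly infeasible over the integers. Each constraint and what it forces:

  - -x - 3y = -19: is a linear equation tying the variables together
  - y = 5 OR x = 2: forces a choice: either y = 5 or x = 2
  - y < -3: bounds one variable relative to a constant

Split on the disjunction (y = 5 OR x = 2):
  • If y = 5: this contradicts the bound y ≤ -4.
  • If x = 2: with x = 2, every remaining term of the linear equation is divisible by 3, so the left side is ≡ 0 (mod 3); but the right side -17 ≡ 1 (mod 3). No integers can satisfy it.
Both branches are infeasible, so the system has no integer solution.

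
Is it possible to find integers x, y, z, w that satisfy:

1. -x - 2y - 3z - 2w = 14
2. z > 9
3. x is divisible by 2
Yes

Take x = 0, y = 0, z = 10, w = -22. Substituting into each constraint:
  (1) 0 - 2(0) - 3(10) - 2(-22) = 14 ✓
  (2) 10 > 9 ✓
  (3) 0 = 2 × 0, remainder 0 ✓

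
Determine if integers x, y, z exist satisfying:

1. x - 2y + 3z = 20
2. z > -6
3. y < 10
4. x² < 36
Yes

Take x = 0, y = 2, z = 8. Substituting into each constraint:
  (1) 0 - 2(2) + 3(8) = 20 ✓
  (2) 8 > -6 ✓
  (3) 2 < 10 ✓
  (4) x² = (0)² = 0, and 0 < 36 ✓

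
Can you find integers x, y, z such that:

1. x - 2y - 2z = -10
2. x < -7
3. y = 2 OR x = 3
Yes

Take x = -8, y = 2, z = -1. Substituting into each constraint:
  (1) (-8) - 2(2) - 2(-1) = -10 ✓
  (2) -8 < -7 ✓
  (3) y = 2, target 2 ✓ (first branch holds)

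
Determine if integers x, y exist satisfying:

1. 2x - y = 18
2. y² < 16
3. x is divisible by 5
Yes

Take x = 10, y = 2. Substituting into each constraint:
  (1) 2(10) + (-2) = 18 ✓
  (2) y² = (2)² = 4, and 4 < 16 ✓
  (3) 10 = 5 × 2, remainder 0 ✓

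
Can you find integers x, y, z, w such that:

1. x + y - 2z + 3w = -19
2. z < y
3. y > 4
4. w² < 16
Yes

Take x = -24, y = 5, z = 0, w = 0. Substituting into each constraint:
  (1) (-24) + 5 - 2(0) + 3(0) = -19 ✓
  (2) 0 < 5 ✓
  (3) 5 > 4 ✓
  (4) w² = (0)² = 0, and 0 < 16 ✓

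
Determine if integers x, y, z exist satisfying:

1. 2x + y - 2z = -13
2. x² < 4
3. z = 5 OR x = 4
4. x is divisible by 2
Yes

Take x = 0, y = -3, z = 5. Substituting into each constraint:
  (1) 2(0) + (-3) - 2(5) = -13 ✓
  (2) x² = (0)² = 0, and 0 < 4 ✓
  (3) z = 5, target 5 ✓ (first branch holds)
  (4) 0 = 2 × 0, remainder 0 ✓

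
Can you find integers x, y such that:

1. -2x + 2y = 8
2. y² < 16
Yes

Take x = -4, y = 0. Substituting into each constraint:
  (1) -2(-4) + 2(0) = 8 ✓
  (2) y² = (0)² = 0, and 0 < 16 ✓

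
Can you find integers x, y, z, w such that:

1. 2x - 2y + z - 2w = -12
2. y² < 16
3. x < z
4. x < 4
Yes

Take x = 1, y = 0, z = 2, w = 8. Substituting into each constraint:
  (1) 2(1) - 2(0) + 2 - 2(8) = -12 ✓
  (2) y² = (0)² = 0, and 0 < 16 ✓
  (3) 1 < 2 ✓
  (4) 1 < 4 ✓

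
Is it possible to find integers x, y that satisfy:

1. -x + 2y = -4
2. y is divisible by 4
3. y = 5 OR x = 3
No

The full constraint system is jointly infeasible over the integers. Each constraint and what it forces:

  - -x + 2y = -4: is a linear equation tying the variables together
  - y is divisible by 4: restricts y to multiples of 4
  - y = 5 OR x = 3: forces a choice: either y = 5 or x = 3

Split on the disjunction (y = 5 OR x = 3):
  • If y = 5: this contradicts the divisibility constraint — 5 is not a multiple of 4.
  • If x = 3: with x = 3, writing y = 4y', every remaining term of the linear equation is divisible by 8, so the left side is ≡ 0 (mod 8); but the right side -1 ≡ 7 (mod 8). No integers can satisfy it.
Both branches are infeasible, so the system has no integer solution.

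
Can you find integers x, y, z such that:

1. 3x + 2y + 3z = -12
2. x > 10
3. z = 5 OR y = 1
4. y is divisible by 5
Yes

Take x = 11, y = -30, z = 5. Substituting into each constraint:
  (1) 3(11) + 2(-30) + 3(5) = -12 ✓
  (2) 11 > 10 ✓
  (3) z = 5, target 5 ✓ (first branch holds)
  (4) -30 = 5 × -6, remainder 0 ✓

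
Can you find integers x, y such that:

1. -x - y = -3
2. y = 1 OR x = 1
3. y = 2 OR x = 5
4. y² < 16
Yes

Take x = 1, y = 2. Substituting into each constraint:
  (1) (-1) + (-2) = -3 ✓
  (2) x = 1, target 1 ✓ (second branch holds)
  (3) y = 2, target 2 ✓ (first branch holds)
  (4) y² = (2)² = 4, and 4 < 16 ✓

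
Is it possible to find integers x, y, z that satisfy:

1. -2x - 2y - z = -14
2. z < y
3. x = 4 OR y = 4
Yes

Take x = 3, y = 4, z = 0. Substituting into each constraint:
  (1) -2(3) - 2(4) + 0 = -14 ✓
  (2) 0 < 4 ✓
  (3) y = 4, target 4 ✓ (second branch holds)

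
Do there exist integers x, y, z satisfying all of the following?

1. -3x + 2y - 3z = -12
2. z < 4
Yes

Take x = 4, y = 0, z = 0. Substituting into each constraint:
  (1) -3(4) + 2(0) - 3(0) = -12 ✓
  (2) 0 < 4 ✓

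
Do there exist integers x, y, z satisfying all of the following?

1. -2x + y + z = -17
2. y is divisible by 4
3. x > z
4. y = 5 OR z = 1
Yes

Take x = 13, y = 8, z = 1. Substituting into each constraint:
  (1) -2(13) + 8 + 1 = -17 ✓
  (2) 8 = 4 × 2, remainder 0 ✓
  (3) 13 > 1 ✓
  (4) z = 1, target 1 ✓ (second branch holds)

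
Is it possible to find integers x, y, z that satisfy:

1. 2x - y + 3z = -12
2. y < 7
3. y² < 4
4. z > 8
Yes

Take x = -21, y = 0, z = 10. Substituting into each constraint:
  (1) 2(-21) + 0 + 3(10) = -12 ✓
  (2) 0 < 7 ✓
  (3) y² = (0)² = 0, and 0 < 4 ✓
  (4) 10 > 8 ✓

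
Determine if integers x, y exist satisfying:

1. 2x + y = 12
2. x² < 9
Yes

Take x = 0, y = 12. Substituting into each constraint:
  (1) 2(0) + 12 = 12 ✓
  (2) x² = (0)² = 0, and 0 < 9 ✓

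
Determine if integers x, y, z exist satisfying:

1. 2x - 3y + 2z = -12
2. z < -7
Yes

Take x = 0, y = -2, z = -9. Substituting into each constraint:
  (1) 2(0) - 3(-2) + 2(-9) = -12 ✓
  (2) -9 < -7 ✓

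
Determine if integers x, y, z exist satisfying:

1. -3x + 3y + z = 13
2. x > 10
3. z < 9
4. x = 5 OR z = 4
Yes

Take x = 11, y = 14, z = 4. Substituting into each constraint:
  (1) -3(11) + 3(14) + 4 = 13 ✓
  (2) 11 > 10 ✓
  (3) 4 < 9 ✓
  (4) z = 4, target 4 ✓ (second branch holds)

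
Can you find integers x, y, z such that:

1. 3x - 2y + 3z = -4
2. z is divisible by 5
Yes

Take x = 0, y = 2, z = 0. Substituting into each constraint:
  (1) 3(0) - 2(2) + 3(0) = -4 ✓
  (2) 0 = 5 × 0, remainder 0 ✓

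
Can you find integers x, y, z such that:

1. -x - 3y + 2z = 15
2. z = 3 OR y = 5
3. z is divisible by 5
Yes

Take x = -20, y = 5, z = 5. Substituting into each constraint:
  (1) 20 - 3(5) + 2(5) = 15 ✓
  (2) y = 5, target 5 ✓ (second branch holds)
  (3) 5 = 5 × 1, remainder 0 ✓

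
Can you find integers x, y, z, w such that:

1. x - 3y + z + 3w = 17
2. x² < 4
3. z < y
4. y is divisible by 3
Yes

Take x = 0, y = 0, z = -1, w = 6. Substituting into each constraint:
  (1) 0 - 3(0) + (-1) + 3(6) = 17 ✓
  (2) x² = (0)² = 0, and 0 < 4 ✓
  (3) -1 < 0 ✓
  (4) 0 = 3 × 0, remainder 0 ✓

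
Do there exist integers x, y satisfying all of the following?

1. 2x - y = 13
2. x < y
Yes

Take x = 14, y = 15. Substituting into each constraint:
  (1) 2(14) + (-15) = 13 ✓
  (2) 14 < 15 ✓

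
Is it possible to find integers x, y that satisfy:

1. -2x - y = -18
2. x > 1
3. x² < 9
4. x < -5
No

A contradictory subset is {x > 1, x < -5}. No integer assignment can satisfy these jointly:

  - x > 1: bounds one variable relative to a constant
  - x < -5: bounds one variable relative to a constant

Direct contradiction: the bounds on x require x ≥ 2 and x ≤ -6 simultaneously, which is empty.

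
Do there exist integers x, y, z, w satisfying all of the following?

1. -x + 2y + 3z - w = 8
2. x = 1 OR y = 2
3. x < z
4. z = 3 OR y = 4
Yes

Take x = 1, y = 4, z = 4, w = 11. Substituting into each constraint:
  (1) (-1) + 2(4) + 3(4) + (-11) = 8 ✓
  (2) x = 1, target 1 ✓ (first branch holds)
  (3) 1 < 4 ✓
  (4) y = 4, target 4 ✓ (second branch holds)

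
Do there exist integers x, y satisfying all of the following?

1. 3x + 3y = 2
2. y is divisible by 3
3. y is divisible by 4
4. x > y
No

Even the single constraint (3x + 3y = 2) is infeasible over the integers.

  - 3x + 3y = 2: every term on the left is divisible by 3, so the LHS ≡ 0 (mod 3), but the RHS 2 is not — no integer solution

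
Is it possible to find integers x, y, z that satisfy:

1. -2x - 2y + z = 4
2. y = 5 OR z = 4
Yes

Take x = -7, y = 5, z = 0. Substituting into each constraint:
  (1) -2(-7) - 2(5) + 0 = 4 ✓
  (2) y = 5, target 5 ✓ (first branch holds)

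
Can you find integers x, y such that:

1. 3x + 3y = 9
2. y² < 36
Yes

Take x = 3, y = 0. Substituting into each constraint:
  (1) 3(3) + 3(0) = 9 ✓
  (2) y² = (0)² = 0, and 0 < 36 ✓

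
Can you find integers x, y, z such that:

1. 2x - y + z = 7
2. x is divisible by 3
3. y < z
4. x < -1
Yes

Take x = -3, y = -13, z = 0. Substituting into each constraint:
  (1) 2(-3) + 13 + 0 = 7 ✓
  (2) -3 = 3 × -1, remainder 0 ✓
  (3) -13 < 0 ✓
  (4) -3 < -1 ✓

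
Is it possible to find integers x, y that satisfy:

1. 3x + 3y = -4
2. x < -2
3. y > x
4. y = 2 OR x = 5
No

Even the single constraint (3x + 3y = -4) is infeasible over the integers.

  - 3x + 3y = -4: every term on the left is divisible by 3, so the LHS ≡ 0 (mod 3), but the RHS -4 is not — no integer solution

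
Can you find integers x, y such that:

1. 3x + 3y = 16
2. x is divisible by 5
No

Even the single constraint (3x + 3y = 16) is infeasible over the integers.

  - 3x + 3y = 16: every term on the left is divisible by 3, so the LHS ≡ 0 (mod 3), but the RHS 16 is not — no integer solution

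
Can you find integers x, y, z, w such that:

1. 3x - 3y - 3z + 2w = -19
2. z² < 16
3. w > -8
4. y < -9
Yes

Take x = -17, y = -10, z = 0, w = 1. Substituting into each constraint:
  (1) 3(-17) - 3(-10) - 3(0) + 2(1) = -19 ✓
  (2) z² = (0)² = 0, and 0 < 16 ✓
  (3) 1 > -8 ✓
  (4) -10 < -9 ✓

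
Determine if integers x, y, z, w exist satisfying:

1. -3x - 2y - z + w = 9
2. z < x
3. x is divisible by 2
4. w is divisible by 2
Yes

Take x = 0, y = -4, z = -1, w = 0. Substituting into each constraint:
  (1) -3(0) - 2(-4) + 1 + 0 = 9 ✓
  (2) -1 < 0 ✓
  (3) 0 = 2 × 0, remainder 0 ✓
  (4) 0 = 2 × 0, remainder 0 ✓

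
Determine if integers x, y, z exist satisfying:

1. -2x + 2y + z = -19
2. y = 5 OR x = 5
Yes

Take x = 0, y = 5, z = -29. Substituting into each constraint:
  (1) -2(0) + 2(5) + (-29) = -19 ✓
  (2) y = 5, target 5 ✓ (first branch holds)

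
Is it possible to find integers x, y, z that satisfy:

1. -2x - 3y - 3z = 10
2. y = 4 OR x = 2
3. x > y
Yes

Take x = 7, y = 4, z = -12. Substituting into each constraint:
  (1) -2(7) - 3(4) - 3(-12) = 10 ✓
  (2) y = 4, target 4 ✓ (first branch holds)
  (3) 7 > 4 ✓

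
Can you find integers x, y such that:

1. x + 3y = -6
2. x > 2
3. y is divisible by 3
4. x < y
No

A contradictory subset is {x + 3y = -6, x > 2, x < y}. No integer assignment can satisfy these jointly:

  - x + 3y = -6: is a linear equation tying the variables together
  - x > 2: bounds one variable relative to a constant
  - x < y: bounds one variable relative to another variable

Propagating the comparison: y > x and x ≥ 3 give y ≥ 4. Range argument: with x ∈ [3, ∞], y ∈ [4, ∞], the left side of the equation is at least 15, but the right side is -6 < 15. No integer solution exists.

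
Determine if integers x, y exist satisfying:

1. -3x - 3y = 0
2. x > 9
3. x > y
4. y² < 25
No

A contradictory subset is {-3x - 3y = 0, x > 9, y² < 25}. No integer assignment can satisfy these jointly:

  - -3x - 3y = 0: is a linear equation tying the variables together
  - x > 9: bounds one variable relative to a constant
  - y² < 25: restricts y to |y| ≤ 4

Range argument: with x ∈ [10, ∞], y ∈ [-4, 4], the left side of the equation is at most -18, but the right side is 0 > -18. No integer solution exists.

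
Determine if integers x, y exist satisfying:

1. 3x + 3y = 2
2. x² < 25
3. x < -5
No

Even the single constraint (3x + 3y = 2) is infeasible over the integers.

  - 3x + 3y = 2: every term on the left is divisible by 3, so the LHS ≡ 0 (mod 3), but the RHS 2 is not — no integer solution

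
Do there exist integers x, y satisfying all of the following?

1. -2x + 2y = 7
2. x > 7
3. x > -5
No

Even the single constraint (-2x + 2y = 7) is infeasible over the integers.

  - -2x + 2y = 7: every term on the left is divisible by 2, so the LHS ≡ 0 (mod 2), but the RHS 7 is not — no integer solution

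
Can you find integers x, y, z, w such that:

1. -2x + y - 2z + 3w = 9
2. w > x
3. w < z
Yes

Take x = -1, y = 9, z = 1, w = 0. Substituting into each constraint:
  (1) -2(-1) + 9 - 2(1) + 3(0) = 9 ✓
  (2) 0 > -1 ✓
  (3) 0 < 1 ✓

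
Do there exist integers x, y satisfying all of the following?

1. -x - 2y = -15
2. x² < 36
Yes

Take x = 1, y = 7. Substituting into each constraint:
  (1) (-1) - 2(7) = -15 ✓
  (2) x² = (1)² = 1, and 1 < 36 ✓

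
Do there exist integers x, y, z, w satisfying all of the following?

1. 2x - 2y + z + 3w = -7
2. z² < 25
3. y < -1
Yes

Take x = -6, y = -2, z = 1, w = 0. Substituting into each constraint:
  (1) 2(-6) - 2(-2) + 1 + 3(0) = -7 ✓
  (2) z² = (1)² = 1, and 1 < 25 ✓
  (3) -2 < -1 ✓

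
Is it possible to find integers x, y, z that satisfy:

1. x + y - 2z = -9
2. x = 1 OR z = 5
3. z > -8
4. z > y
Yes

Take x = 1, y = 8, z = 9. Substituting into each constraint:
  (1) 1 + 8 - 2(9) = -9 ✓
  (2) x = 1, target 1 ✓ (first branch holds)
  (3) 9 > -8 ✓
  (4) 9 > 8 ✓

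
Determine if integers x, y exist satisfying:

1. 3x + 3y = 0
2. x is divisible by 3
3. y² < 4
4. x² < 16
Yes

Take x = 0, y = 0. Substituting into each constraint:
  (1) 3(0) + 3(0) = 0 ✓
  (2) 0 = 3 × 0, remainder 0 ✓
  (3) y² = (0)² = 0, and 0 < 4 ✓
  (4) x² = (0)² = 0, and 0 < 16 ✓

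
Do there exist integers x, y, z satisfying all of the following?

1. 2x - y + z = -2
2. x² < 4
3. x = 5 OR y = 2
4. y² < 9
Yes

Take x = 0, y = 2, z = 0. Substituting into each constraint:
  (1) 2(0) + (-2) + 0 = -2 ✓
  (2) x² = (0)² = 0, and 0 < 4 ✓
  (3) y = 2, target 2 ✓ (second branch holds)
  (4) y² = (2)² = 4, and 4 < 9 ✓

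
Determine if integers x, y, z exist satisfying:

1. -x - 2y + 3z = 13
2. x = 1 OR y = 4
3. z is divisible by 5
Yes

Take x = -21, y = 4, z = 0. Substituting into each constraint:
  (1) 21 - 2(4) + 3(0) = 13 ✓
  (2) y = 4, target 4 ✓ (second branch holds)
  (3) 0 = 5 × 0, remainder 0 ✓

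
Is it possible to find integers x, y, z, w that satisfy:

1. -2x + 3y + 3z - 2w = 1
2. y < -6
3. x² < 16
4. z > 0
Yes

Take x = 0, y = -7, z = 2, w = -8. Substituting into each constraint:
  (1) -2(0) + 3(-7) + 3(2) - 2(-8) = 1 ✓
  (2) -7 < -6 ✓
  (3) x² = (0)² = 0, and 0 < 16 ✓
  (4) 2 > 0 ✓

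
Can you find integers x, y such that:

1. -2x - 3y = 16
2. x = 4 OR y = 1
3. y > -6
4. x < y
No

A contradictory subset is {-2x - 3y = 16, x = 4 OR y = 1, x < y}. No integer assignment can satisfy these jointly:

  - -2x - 3y = 16: is a linear equation tying the variables together
  - x = 4 OR y = 1: forces a choice: either x = 4 or y = 1
  - x < y: bounds one variable relative to another variable

Split on the disjunction (x = 4 OR y = 1):
  • If x = 4: the equation forces y = -8, giving (x, y) = (4, -8), which violates y > x.
  • If y = 1: with y = 1, every remaining term of the linear equation is divisible by 2, so the left side is ≡ 0 (mod 2); but the right side 19 ≡ 1 (mod 2). No integers can satisfy it.
Both branches are infeasible, so the system has no integer solution.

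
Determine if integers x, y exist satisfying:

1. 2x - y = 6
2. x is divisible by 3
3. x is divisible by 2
Yes

Take x = 0, y = -6. Substituting into each constraint:
  (1) 2(0) + 6 = 6 ✓
  (2) 0 = 3 × 0, remainder 0 ✓
  (3) 0 = 2 × 0, remainder 0 ✓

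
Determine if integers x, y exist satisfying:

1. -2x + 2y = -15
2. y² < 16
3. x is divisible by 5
No

Even the single constraint (-2x + 2y = -15) is infeasible over the integers.

  - -2x + 2y = -15: every term on the left is divisible by 2, so the LHS ≡ 0 (mod 2), but the RHS -15 is not — no integer solution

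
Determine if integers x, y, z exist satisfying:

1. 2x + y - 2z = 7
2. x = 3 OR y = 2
Yes

Take x = 3, y = 1, z = 0. Substituting into each constraint:
  (1) 2(3) + 1 - 2(0) = 7 ✓
  (2) x = 3, target 3 ✓ (first branch holds)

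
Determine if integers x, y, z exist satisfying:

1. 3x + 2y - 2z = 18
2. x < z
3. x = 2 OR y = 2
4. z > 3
Yes

Take x = 16, y = 2, z = 17. Substituting into each constraint:
  (1) 3(16) + 2(2) - 2(17) = 18 ✓
  (2) 16 < 17 ✓
  (3) y = 2, target 2 ✓ (second branch holds)
  (4) 17 > 3 ✓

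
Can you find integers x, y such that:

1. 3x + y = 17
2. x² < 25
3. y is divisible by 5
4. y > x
Yes

Take x = 4, y = 5. Substituting into each constraint:
  (1) 3(4) + 5 = 17 ✓
  (2) x² = (4)² = 16, and 16 < 25 ✓
  (3) 5 = 5 × 1, remainder 0 ✓
  (4) 5 > 4 ✓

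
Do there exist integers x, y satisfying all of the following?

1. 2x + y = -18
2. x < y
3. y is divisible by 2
Yes

Take x = -9, y = 0. Substituting into each constraint:
  (1) 2(-9) + 0 = -18 ✓
  (2) -9 < 0 ✓
  (3) 0 = 2 × 0, remainder 0 ✓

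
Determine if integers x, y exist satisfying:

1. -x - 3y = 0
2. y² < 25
Yes

Take x = 0, y = 0. Substituting into each constraint:
  (1) 0 - 3(0) = 0 ✓
  (2) y² = (0)² = 0, and 0 < 25 ✓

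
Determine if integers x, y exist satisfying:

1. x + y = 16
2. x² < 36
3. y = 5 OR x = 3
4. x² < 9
No

A contradictory subset is {x + y = 16, y = 5 OR x = 3, x² < 9}. No integer assignment can satisfy these jointly:

  - x + y = 16: is a linear equation tying the variables together
  - y = 5 OR x = 3: forces a choice: either y = 5 or x = 3
  - x² < 9: restricts x to |x| ≤ 2

Split on the disjunction (y = 5 OR x = 3):
  • If y = 5: the equation forces x = 11, but x² < 9 requires |x| ≤ 2.
  • If x = 3: this contradicts x² < 9, which requires |x| ≤ 2.
Both branches are infeasible, so the system has no integer solution.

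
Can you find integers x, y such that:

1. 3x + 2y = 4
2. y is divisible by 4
Yes

Take x = 4, y = -4. Substituting into each constraint:
  (1) 3(4) + 2(-4) = 4 ✓
  (2) -4 = 4 × -1, remainder 0 ✓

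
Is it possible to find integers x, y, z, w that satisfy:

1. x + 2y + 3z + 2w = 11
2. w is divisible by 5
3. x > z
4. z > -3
Yes

Take x = 0, y = 7, z = -1, w = 0. Substituting into each constraint:
  (1) 0 + 2(7) + 3(-1) + 2(0) = 11 ✓
  (2) 0 = 5 × 0, remainder 0 ✓
  (3) 0 > -1 ✓
  (4) -1 > -3 ✓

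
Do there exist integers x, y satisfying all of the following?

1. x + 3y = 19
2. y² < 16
Yes

Take x = 19, y = 0. Substituting into each constraint:
  (1) 19 + 3(0) = 19 ✓
  (2) y² = (0)² = 0, and 0 < 16 ✓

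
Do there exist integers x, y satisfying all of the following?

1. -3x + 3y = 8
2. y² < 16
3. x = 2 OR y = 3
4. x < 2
No

Even the single constraint (-3x + 3y = 8) is infeasible over the integers.

  - -3x + 3y = 8: every term on the left is divisible by 3, so the LHS ≡ 0 (mod 3), but the RHS 8 is not — no integer solution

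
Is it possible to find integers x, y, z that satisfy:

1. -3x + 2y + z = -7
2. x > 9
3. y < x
Yes

Take x = 10, y = 0, z = 23. Substituting into each constraint:
  (1) -3(10) + 2(0) + 23 = -7 ✓
  (2) 10 > 9 ✓
  (3) 0 < 10 ✓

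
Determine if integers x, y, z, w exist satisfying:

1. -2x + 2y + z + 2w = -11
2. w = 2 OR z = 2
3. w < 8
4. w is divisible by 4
No

A contradictory subset is {-2x + 2y + z + 2w = -11, w = 2 OR z = 2, w is divisible by 4}. No integer assignment can satisfy these jointly:

  - -2x + 2y + z + 2w = -11: is a linear equation tying the variables together
  - w = 2 OR z = 2: forces a choice: either w = 2 or z = 2
  - w is divisible by 4: restricts w to multiples of 4

Split on the disjunction (w = 2 OR z = 2):
  • If w = 2: this contradicts the divisibility constraint — 2 is not a multiple of 4.
  • If z = 2: with z = 2, writing w = 4w', every remaining term of the linear equation is divisible by 2, so the left side is ≡ 0 (mod 2); but the right side -13 ≡ 1 (mod 2). No integers can satisfy it.
Both branches are infeasible, so the system has no integer solution.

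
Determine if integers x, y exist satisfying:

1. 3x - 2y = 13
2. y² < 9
Yes

Take x = 5, y = 1. Substituting into each constraint:
  (1) 3(5) - 2(1) = 13 ✓
  (2) y² = (1)² = 1, and 1 < 9 ✓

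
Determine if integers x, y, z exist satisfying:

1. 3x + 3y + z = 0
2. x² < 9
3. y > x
Yes

Take x = 0, y = 1, z = -3. Substituting into each constraint:
  (1) 3(0) + 3(1) + (-3) = 0 ✓
  (2) x² = (0)² = 0, and 0 < 9 ✓
  (3) 1 > 0 ✓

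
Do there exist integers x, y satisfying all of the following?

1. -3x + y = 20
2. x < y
Yes

Take x = -9, y = -7. Substituting into each constraint:
  (1) -3(-9) + (-7) = 20 ✓
  (2) -9 < -7 ✓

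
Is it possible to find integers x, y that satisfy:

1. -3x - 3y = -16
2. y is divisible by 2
No

Even the single constraint (-3x - 3y = -16) is infeasible over the integers.

  - -3x - 3y = -16: every term on the left is divisible by 3, so the LHS ≡ 0 (mod 3), but the RHS -16 is not — no integer solution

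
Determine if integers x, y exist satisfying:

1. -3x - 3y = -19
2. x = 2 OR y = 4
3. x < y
No

Even the single constraint (-3x - 3y = -19) is infeasible over the integers.

  - -3x - 3y = -19: every term on the left is divisible by 3, so the LHS ≡ 0 (mod 3), but the RHS -19 is not — no integer solution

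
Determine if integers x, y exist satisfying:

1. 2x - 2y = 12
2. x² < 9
Yes

Take x = 0, y = -6. Substituting into each constraint:
  (1) 2(0) - 2(-6) = 12 ✓
  (2) x² = (0)² = 0, and 0 < 9 ✓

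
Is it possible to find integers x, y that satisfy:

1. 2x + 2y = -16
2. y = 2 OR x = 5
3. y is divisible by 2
Yes

Take x = -10, y = 2. Substituting into each constraint:
  (1) 2(-10) + 2(2) = -16 ✓
  (2) y = 2, target 2 ✓ (first branch holds)
  (3) 2 = 2 × 1, remainder 0 ✓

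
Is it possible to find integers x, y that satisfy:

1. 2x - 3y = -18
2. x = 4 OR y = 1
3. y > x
No

A contradictory subset is {2x - 3y = -18, x = 4 OR y = 1}. No integer assignment can satisfy these jointly:

  - 2x - 3y = -18: is a linear equation tying the variables together
  - x = 4 OR y = 1: forces a choice: either x = 4 or y = 1

Split on the disjunction (x = 4 OR y = 1):
  • If x = 4: with x = 4, every remaining term of the linear equation is divisible by 3, so the left side is ≡ 0 (mod 3); but the right side -26 ≡ 1 (mod 3). No integers can satisfy it.
  • If y = 1: with y = 1, every remaining term of the linear equation is divisible by 2, so the left side is ≡ 0 (mod 2); but the right side -15 ≡ 1 (mod 2). No integers can satisfy it.
Both branches are infeasible, so the system has no integer solution.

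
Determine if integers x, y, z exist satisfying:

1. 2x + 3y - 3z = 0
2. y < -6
Yes

Take x = 12, y = -8, z = 0. Substituting into each constraint:
  (1) 2(12) + 3(-8) - 3(0) = 0 ✓
  (2) -8 < -6 ✓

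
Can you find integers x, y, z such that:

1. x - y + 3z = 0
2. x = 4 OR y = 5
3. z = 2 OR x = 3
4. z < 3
Yes

Take x = 4, y = 10, z = 2. Substituting into each constraint:
  (1) 4 + (-10) + 3(2) = 0 ✓
  (2) x = 4, target 4 ✓ (first branch holds)
  (3) z = 2, target 2 ✓ (first branch holds)
  (4) 2 < 3 ✓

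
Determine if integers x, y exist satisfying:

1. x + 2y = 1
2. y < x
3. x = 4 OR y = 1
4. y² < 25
No

A contradictory subset is {x + 2y = 1, y < x, x = 4 OR y = 1}. No integer assignment can satisfy these jointly:

  - x + 2y = 1: is a linear equation tying the variables together
  - y < x: bounds one variable relative to another variable
  - x = 4 OR y = 1: forces a choice: either x = 4 or y = 1

Split on the disjunction (x = 4 OR y = 1):
  • If x = 4: with x = 4, every remaining term of the linear equation is divisible by 2, so the left side is ≡ 0 (mod 2); but the right side -3 ≡ 1 (mod 2). No integers can satisfy it.
  • If y = 1: the equation forces x = -1, giving (y, x) = (1, -1), which violates x > y.
Both branches are infeasible, so the system has no integer solution.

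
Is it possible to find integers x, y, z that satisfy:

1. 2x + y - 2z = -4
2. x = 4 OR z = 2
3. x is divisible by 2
Yes

Take x = 0, y = 0, z = 2. Substituting into each constraint:
  (1) 2(0) + 0 - 2(2) = -4 ✓
  (2) z = 2, target 2 ✓ (second branch holds)
  (3) 0 = 2 × 0, remainder 0 ✓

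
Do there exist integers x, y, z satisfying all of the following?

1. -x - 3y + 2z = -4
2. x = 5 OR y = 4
Yes

Take x = -8, y = 4, z = 0. Substituting into each constraint:
  (1) 8 - 3(4) + 2(0) = -4 ✓
  (2) y = 4, target 4 ✓ (second branch holds)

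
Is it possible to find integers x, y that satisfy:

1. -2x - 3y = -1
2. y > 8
Yes

Take x = -13, y = 9. Substituting into each constraint:
  (1) -2(-13) - 3(9) = -1 ✓
  (2) 9 > 8 ✓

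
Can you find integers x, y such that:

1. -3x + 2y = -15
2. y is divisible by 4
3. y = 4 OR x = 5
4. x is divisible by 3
No

A contradictory subset is {-3x + 2y = -15, y = 4 OR x = 5, x is divisible by 3}. No integer assignment can satisfy these jointly:

  - -3x + 2y = -15: is a linear equation tying the variables together
  - y = 4 OR x = 5: forces a choice: either y = 4 or x = 5
  - x is divisible by 3: restricts x to multiples of 3

Split on the disjunction (y = 4 OR x = 5):
  • If y = 4: with y = 4, writing x = 3x', every remaining term of the linear equation is divisible by 9, so the left side is ≡ 0 (mod 9); but the right side -23 ≡ 4 (mod 9). No integers can satisfy it.
  • If x = 5: this contradicts the divisibility constraint — 5 is not a multiple of 3.
Both branches are infeasible, so the system has no integer solution.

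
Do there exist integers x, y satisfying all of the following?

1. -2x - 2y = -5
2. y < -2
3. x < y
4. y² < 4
No

Even the single constraint (-2x - 2y = -5) is infeasible over the integers.

  - -2x - 2y = -5: every term on the left is divisible by 2, so the LHS ≡ 0 (mod 2), but the RHS -5 is not — no integer solution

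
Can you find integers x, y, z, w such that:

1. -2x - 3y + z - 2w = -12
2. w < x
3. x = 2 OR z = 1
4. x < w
No

A contradictory subset is {w < x, x < w}. No integer assignment can satisfy these jointly:

  - w < x: bounds one variable relative to another variable
  - x < w: bounds one variable relative to another variable

Direct contradiction: x > w and w > x cannot both hold.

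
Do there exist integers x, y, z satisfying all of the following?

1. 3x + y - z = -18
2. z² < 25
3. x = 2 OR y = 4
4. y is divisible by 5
Yes

Take x = 2, y = -20, z = 4. Substituting into each constraint:
  (1) 3(2) + (-20) + (-4) = -18 ✓
  (2) z² = (4)² = 16, and 16 < 25 ✓
  (3) x = 2, target 2 ✓ (first branch holds)
  (4) -20 = 5 × -4, remainder 0 ✓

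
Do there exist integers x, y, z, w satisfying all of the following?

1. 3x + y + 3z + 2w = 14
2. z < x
Yes

Take x = 0, y = 17, z = -1, w = 0. Substituting into each constraint:
  (1) 3(0) + 17 + 3(-1) + 2(0) = 14 ✓
  (2) -1 < 0 ✓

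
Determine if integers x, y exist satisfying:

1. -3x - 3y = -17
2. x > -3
No

Even the single constraint (-3x - 3y = -17) is infeasible over the integers.

  - -3x - 3y = -17: every term on the left is divisible by 3, so the LHS ≡ 0 (mod 3), but the RHS -17 is not — no integer solution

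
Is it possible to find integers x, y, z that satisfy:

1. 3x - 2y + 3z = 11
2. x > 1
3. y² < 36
Yes

Take x = 2, y = 2, z = 3. Substituting into each constraint:
  (1) 3(2) - 2(2) + 3(3) = 11 ✓
  (2) 2 > 1 ✓
  (3) y² = (2)² = 4, and 4 < 36 ✓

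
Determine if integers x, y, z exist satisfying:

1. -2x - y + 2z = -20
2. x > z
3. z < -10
Yes

Take x = 0, y = -2, z = -11. Substituting into each constraint:
  (1) -2(0) + 2 + 2(-11) = -20 ✓
  (2) 0 > -11 ✓
  (3) -11 < -10 ✓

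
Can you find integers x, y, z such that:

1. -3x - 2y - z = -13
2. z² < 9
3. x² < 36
Yes

Take x = 1, y = 5, z = 0. Substituting into each constraint:
  (1) -3(1) - 2(5) + 0 = -13 ✓
  (2) z² = (0)² = 0, and 0 < 9 ✓
  (3) x² = (1)² = 1, and 1 < 36 ✓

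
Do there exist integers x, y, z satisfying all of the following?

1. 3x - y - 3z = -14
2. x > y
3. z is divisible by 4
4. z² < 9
Yes

Take x = -8, y = -10, z = 0. Substituting into each constraint:
  (1) 3(-8) + 10 - 3(0) = -14 ✓
  (2) -8 > -10 ✓
  (3) 0 = 4 × 0, remainder 0 ✓
  (4) z² = (0)² = 0, and 0 < 9 ✓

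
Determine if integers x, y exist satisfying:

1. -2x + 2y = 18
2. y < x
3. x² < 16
No

A contradictory subset is {-2x + 2y = 18, y < x}. No integer assignment can satisfy these jointly:

  - -2x + 2y = 18: is a linear equation tying the variables together
  - y < x: bounds one variable relative to another variable

From the equation, x − y = -9, i.e. x − y = -9; but x > y requires x − y ≥ 1. Contradiction.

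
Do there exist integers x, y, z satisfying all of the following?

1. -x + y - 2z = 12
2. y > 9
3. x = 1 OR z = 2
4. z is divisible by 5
Yes

Take x = 1, y = 13, z = 0. Substituting into each constraint:
  (1) (-1) + 13 - 2(0) = 12 ✓
  (2) 13 > 9 ✓
  (3) x = 1, target 1 ✓ (first branch holds)
  (4) 0 = 5 × 0, remainder 0 ✓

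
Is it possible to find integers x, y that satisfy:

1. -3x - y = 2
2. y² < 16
Yes

Take x = -1, y = 1. Substituting into each constraint:
  (1) -3(-1) + (-1) = 2 ✓
  (2) y² = (1)² = 1, and 1 < 16 ✓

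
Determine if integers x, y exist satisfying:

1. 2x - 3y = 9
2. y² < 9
Yes

Take x = 6, y = 1. Substituting into each constraint:
  (1) 2(6) - 3(1) = 9 ✓
  (2) y² = (1)² = 1, and 1 < 9 ✓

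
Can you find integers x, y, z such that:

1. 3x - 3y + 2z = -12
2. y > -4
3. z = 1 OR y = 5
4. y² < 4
No

A contradictory subset is {3x - 3y + 2z = -12, z = 1 OR y = 5, y² < 4}. No integer assignment can satisfy these jointly:

  - 3x - 3y + 2z = -12: is a linear equation tying the variables together
  - z = 1 OR y = 5: forces a choice: either z = 1 or y = 5
  - y² < 4: restricts y to |y| ≤ 1

Split on the disjunction (z = 1 OR y = 5):
  • If z = 1: with z = 1, every remaining term of the linear equation is divisible by 3, so the left side is ≡ 0 (mod 3); but the right side -14 ≡ 1 (mod 3). No integers can satisfy it.
  • If y = 5: this contradicts y² < 4, which requires |y| ≤ 1.
Both branches are infeasible, so the system has no integer solution.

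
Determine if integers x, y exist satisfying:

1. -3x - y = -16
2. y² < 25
Yes

Take x = 6, y = -2. Substituting into each constraint:
  (1) -3(6) + 2 = -16 ✓
  (2) y² = (-2)² = 4, and 4 < 25 ✓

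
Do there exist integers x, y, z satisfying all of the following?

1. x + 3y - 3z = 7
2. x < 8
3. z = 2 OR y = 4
Yes

Take x = 7, y = 2, z = 2. Substituting into each constraint:
  (1) 7 + 3(2) - 3(2) = 7 ✓
  (2) 7 < 8 ✓
  (3) z = 2, target 2 ✓ (first branch holds)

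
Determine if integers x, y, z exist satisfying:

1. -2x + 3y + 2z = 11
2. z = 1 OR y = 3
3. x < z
Yes

Take x = 0, y = 3, z = 1. Substituting into each constraint:
  (1) -2(0) + 3(3) + 2(1) = 11 ✓
  (2) z = 1, target 1 ✓ (first branch holds)
  (3) 0 < 1 ✓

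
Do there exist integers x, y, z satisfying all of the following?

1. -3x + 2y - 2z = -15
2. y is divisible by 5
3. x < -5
Yes

Take x = -7, y = 0, z = 18. Substituting into each constraint:
  (1) -3(-7) + 2(0) - 2(18) = -15 ✓
  (2) 0 = 5 × 0, remainder 0 ✓
  (3) -7 < -5 ✓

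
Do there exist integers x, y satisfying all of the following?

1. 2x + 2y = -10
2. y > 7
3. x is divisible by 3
Yes

Take x = -15, y = 10. Substituting into each constraint:
  (1) 2(-15) + 2(10) = -10 ✓
  (2) 10 > 7 ✓
  (3) -15 = 3 × -5, remainder 0 ✓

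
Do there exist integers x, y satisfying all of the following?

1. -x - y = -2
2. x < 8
Yes

Take x = 0, y = 2. Substituting into each constraint:
  (1) 0 + (-2) = -2 ✓
  (2) 0 < 8 ✓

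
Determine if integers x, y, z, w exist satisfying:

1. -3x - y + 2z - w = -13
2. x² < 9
Yes

Take x = 0, y = 0, z = -6, w = 1. Substituting into each constraint:
  (1) -3(0) + 0 + 2(-6) + (-1) = -13 ✓
  (2) x² = (0)² = 0, and 0 < 9 ✓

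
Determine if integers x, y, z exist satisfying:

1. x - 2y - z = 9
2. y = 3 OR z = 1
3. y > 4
Yes

Take x = 20, y = 5, z = 1. Substituting into each constraint:
  (1) 20 - 2(5) + (-1) = 9 ✓
  (2) z = 1, target 1 ✓ (second branch holds)
  (3) 5 > 4 ✓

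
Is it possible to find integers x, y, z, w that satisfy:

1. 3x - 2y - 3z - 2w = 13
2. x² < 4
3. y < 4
Yes

Take x = 0, y = 0, z = 1, w = -8. Substituting into each constraint:
  (1) 3(0) - 2(0) - 3(1) - 2(-8) = 13 ✓
  (2) x² = (0)² = 0, and 0 < 4 ✓
  (3) 0 < 4 ✓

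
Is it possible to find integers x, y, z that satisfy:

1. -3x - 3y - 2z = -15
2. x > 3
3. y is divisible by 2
Yes

Take x = 5, y = 0, z = 0. Substituting into each constraint:
  (1) -3(5) - 3(0) - 2(0) = -15 ✓
  (2) 5 > 3 ✓
  (3) 0 = 2 × 0, remainder 0 ✓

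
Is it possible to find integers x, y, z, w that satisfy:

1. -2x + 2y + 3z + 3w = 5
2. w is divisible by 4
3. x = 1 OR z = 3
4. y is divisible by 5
Yes

Take x = 1, y = 20, z = -7, w = -4. Substituting into each constraint:
  (1) -2(1) + 2(20) + 3(-7) + 3(-4) = 5 ✓
  (2) -4 = 4 × -1, remainder 0 ✓
  (3) x = 1, target 1 ✓ (first branch holds)
  (4) 20 = 5 × 4, remainder 0 ✓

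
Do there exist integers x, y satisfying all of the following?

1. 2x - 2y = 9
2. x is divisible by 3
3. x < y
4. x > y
No

Even the single constraint (2x - 2y = 9) is infeasible over the integers.

  - 2x - 2y = 9: every term on the left is divisible by 2, so the LHS ≡ 0 (mod 2), but the RHS 9 is not — no integer solution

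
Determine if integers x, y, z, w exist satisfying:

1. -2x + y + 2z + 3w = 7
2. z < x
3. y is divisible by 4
Yes

Take x = 0, y = 0, z = -1, w = 3. Substituting into each constraint:
  (1) -2(0) + 0 + 2(-1) + 3(3) = 7 ✓
  (2) -1 < 0 ✓
  (3) 0 = 4 × 0, remainder 0 ✓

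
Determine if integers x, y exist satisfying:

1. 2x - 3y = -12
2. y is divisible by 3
Yes

Take x = -6, y = 0. Substituting into each constraint:
  (1) 2(-6) - 3(0) = -12 ✓
  (2) 0 = 3 × 0, remainder 0 ✓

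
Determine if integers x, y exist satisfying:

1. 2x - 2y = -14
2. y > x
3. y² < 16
Yes

Take x = -7, y = 0. Substituting into each constraint:
  (1) 2(-7) - 2(0) = -14 ✓
  (2) 0 > -7 ✓
  (3) y² = (0)² = 0, and 0 < 16 ✓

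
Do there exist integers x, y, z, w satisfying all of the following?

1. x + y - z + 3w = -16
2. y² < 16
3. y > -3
Yes

Take x = -16, y = 0, z = 0, w = 0. Substituting into each constraint:
  (1) (-16) + 0 + 0 + 3(0) = -16 ✓
  (2) y² = (0)² = 0, and 0 < 16 ✓
  (3) 0 > -3 ✓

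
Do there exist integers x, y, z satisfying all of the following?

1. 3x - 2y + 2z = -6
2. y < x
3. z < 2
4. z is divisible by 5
Yes

Take x = 2, y = 1, z = -5. Substituting into each constraint:
  (1) 3(2) - 2(1) + 2(-5) = -6 ✓
  (2) 1 < 2 ✓
  (3) -5 < 2 ✓
  (4) -5 = 5 × -1, remainder 0 ✓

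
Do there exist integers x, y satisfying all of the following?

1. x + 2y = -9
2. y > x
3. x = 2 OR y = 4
Yes

Take x = -17, y = 4. Substituting into each constraint:
  (1) (-17) + 2(4) = -9 ✓
  (2) 4 > -17 ✓
  (3) y = 4, target 4 ✓ (second branch holds)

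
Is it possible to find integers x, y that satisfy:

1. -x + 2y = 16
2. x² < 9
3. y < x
No

The full constraint system is jointly infeasible over the integers. Each constraint and what it forces:

  - -x + 2y = 16: is a linear equation tying the variables together
  - x² < 9: restricts x to |x| ≤ 2
  - y < x: bounds one variable relative to another variable

Propagating the comparison: y < x and x ≤ 2 give y ≤ 1. Range argument: with x ∈ [-2, 2], y ∈ [−∞, 1], the left side of the equation is at most 4, but the right side is 16 > 4. No integer solution exists.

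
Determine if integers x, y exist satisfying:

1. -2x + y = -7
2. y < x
Yes

Take x = 0, y = -7. Substituting into each constraint:
  (1) -2(0) + (-7) = -7 ✓
  (2) -7 < 0 ✓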